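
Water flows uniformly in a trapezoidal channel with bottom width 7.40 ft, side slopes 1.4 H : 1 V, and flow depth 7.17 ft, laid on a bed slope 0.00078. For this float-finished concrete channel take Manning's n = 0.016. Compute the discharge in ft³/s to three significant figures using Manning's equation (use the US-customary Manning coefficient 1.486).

A = (b + z·y)·y = (7.40 + 1.4×7.17)×7.17 = 125.0 ft²
P = b + 2y√(1+z²) = 7.40 + 2×7.17×√(1+1.4²) = 32.07 ft
R = A/P = 125.0/32.07 = 3.898 ft
Q = (1.486/n)·A·R^(2/3)·S^(1/2) = (1.486/0.016) × 125.0 × 3.898^(2/3) × 0.00078^(1/2) = 803.3 ft³/s

803 ft³/s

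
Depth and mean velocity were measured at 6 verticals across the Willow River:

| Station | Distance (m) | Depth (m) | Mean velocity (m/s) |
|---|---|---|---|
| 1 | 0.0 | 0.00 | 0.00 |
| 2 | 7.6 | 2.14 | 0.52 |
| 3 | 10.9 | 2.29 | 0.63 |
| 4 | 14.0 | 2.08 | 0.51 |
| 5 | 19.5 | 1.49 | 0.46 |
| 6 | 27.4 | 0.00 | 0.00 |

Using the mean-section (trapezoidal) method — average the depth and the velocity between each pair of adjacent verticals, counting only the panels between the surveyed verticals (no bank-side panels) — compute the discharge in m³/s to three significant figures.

16.3 m³/s

Panel 1-2: Δb = 7.6 m, d̄ = (0.00+2.14)/2 = 1.07, v̄ = (0.00+0.52)/2 = 0.26 → q = 7.6×1.07×0.26 = 2.114 m³/s
Panel 2-3: Δb = 3.3 m, d̄ = (2.14+2.29)/2 = 2.215, v̄ = (0.52+0.63)/2 = 0.575 → q = 3.3×2.215×0.575 = 4.203 m³/s
Panel 3-4: Δb = 3.1 m, d̄ = (2.29+2.08)/2 = 2.185, v̄ = (0.63+0.51)/2 = 0.57 → q = 3.1×2.185×0.57 = 3.861 m³/s
Panel 4-5: Δb = 5.5 m, d̄ = (2.08+1.49)/2 = 1.785, v̄ = (0.51+0.46)/2 = 0.485 → q = 5.5×1.785×0.485 = 4.761 m³/s
Panel 5-6: Δb = 7.9 m, d̄ = (1.49+0.00)/2 = 0.745, v̄ = (0.46+0.00)/2 = 0.23 → q = 7.9×0.745×0.23 = 1.354 m³/s
Q = Σ q = 16.29 m³/s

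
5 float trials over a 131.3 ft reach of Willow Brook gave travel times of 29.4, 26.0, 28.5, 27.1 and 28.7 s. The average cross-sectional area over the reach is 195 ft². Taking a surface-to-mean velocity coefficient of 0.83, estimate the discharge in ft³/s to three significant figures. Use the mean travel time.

761 ft³/s

t̄ = (29.4 + 26.0 + 28.5 + 27.1 + 28.7) / 5 = 27.94 s
v_surface = L / t̄ = 131.3 / 27.94 = 4.699 ft/s
v_mean = 0.83 × 4.699 = 3.900 ft/s
Q = A × v_mean = 195 × 3.900 = 760.6 ft³/s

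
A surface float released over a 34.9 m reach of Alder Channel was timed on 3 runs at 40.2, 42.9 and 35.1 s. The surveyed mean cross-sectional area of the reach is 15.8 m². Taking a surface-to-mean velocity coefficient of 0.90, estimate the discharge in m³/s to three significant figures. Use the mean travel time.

12.6 m³/s

t̄ = (40.2 + 42.9 + 35.1) / 3 = 39.4 s
v_surface = L / t̄ = 34.9 / 39.4 = 0.8858 m/s
v_mean = 0.90 × 0.8858 = 0.7972 m/s
Q = A × v_mean = 15.8 × 0.7972 = 12.60 m³/s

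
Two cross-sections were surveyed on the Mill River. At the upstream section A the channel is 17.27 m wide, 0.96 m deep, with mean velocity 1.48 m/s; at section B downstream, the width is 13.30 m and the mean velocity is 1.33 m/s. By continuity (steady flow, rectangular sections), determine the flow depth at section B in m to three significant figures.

1.39 m

Q = A₁V₁ = (17.27×0.96) × 1.48 = 24.54 m³/s
d₂ = Q/(b₂ V₂) = 24.54/(13.30×1.33) = 1.387 m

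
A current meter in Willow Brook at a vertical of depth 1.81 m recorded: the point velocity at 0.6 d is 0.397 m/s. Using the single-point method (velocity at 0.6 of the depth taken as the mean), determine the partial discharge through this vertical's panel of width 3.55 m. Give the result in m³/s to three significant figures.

2.55 m³/s

v̄ = v₀.₆ = 0.397 m/s
q = v̄ × d × w = 0.3970 × 1.81 × 3.55 = 2.551 m³/s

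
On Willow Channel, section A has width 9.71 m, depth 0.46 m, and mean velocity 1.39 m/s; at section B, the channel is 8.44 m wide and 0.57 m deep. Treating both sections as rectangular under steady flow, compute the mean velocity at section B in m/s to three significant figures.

Q = A₁V₁ = (9.71×0.46) × 1.39 = 6.209 m³/s
A₂ = 8.44 × 0.57 = 4.811 m²
V₂ = Q/A₂ = 6.209/4.811 = 1.291 m/s

1.29 m/s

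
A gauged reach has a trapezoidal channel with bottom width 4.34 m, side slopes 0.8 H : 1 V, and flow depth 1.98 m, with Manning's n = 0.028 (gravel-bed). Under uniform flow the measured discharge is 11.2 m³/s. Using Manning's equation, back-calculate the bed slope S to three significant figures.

0.000533

A = (b + z·y)·y = (4.34 + 0.8×1.98)×1.98 = 11.73 m²
P = b + 2y√(1+z²) = 4.34 + 2×1.98×√(1+0.8²) = 9.411 m
R = A/P = 11.73/9.411 = 1.246 m
S = (Q·n / (1·A·R^(2/3)))² = (11.2×0.028 / (1×11.73×1.158))² = 0.0005329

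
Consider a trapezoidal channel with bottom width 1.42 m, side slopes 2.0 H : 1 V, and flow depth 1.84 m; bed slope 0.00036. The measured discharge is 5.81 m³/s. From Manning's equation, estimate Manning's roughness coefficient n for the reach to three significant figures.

0.0301

A = (b + z·y)·y = (1.42 + 2.0×1.84)×1.84 = 9.384 m²
P = b + 2y√(1+z²) = 1.42 + 2×1.84×√(1+2.0²) = 9.649 m
R = A/P = 9.384/9.649 = 0.9726 m
n = (1/Q)·A·R^(2/3)·S^(1/2) = (1/5.81) × 9.384 × 0.9816 × 0.01897 = 0.03008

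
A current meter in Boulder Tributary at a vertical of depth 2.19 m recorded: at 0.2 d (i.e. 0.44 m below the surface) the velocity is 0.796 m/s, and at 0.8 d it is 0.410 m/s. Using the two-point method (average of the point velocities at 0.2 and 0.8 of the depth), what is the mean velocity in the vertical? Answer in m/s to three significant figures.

v̄ = (0.796 + 0.410) / 2 = 0.6030 m/s

0.603 m/s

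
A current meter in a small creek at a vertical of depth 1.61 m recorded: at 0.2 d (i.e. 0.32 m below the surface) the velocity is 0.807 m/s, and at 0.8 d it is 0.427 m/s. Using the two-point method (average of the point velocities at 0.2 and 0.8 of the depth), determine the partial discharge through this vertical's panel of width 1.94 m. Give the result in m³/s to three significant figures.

1.93 m³/s

v̄ = (0.807 + 0.427) / 2 = 0.6170 m/s
q = v̄ × d × w = 0.6170 × 1.61 × 1.94 = 1.927 m³/s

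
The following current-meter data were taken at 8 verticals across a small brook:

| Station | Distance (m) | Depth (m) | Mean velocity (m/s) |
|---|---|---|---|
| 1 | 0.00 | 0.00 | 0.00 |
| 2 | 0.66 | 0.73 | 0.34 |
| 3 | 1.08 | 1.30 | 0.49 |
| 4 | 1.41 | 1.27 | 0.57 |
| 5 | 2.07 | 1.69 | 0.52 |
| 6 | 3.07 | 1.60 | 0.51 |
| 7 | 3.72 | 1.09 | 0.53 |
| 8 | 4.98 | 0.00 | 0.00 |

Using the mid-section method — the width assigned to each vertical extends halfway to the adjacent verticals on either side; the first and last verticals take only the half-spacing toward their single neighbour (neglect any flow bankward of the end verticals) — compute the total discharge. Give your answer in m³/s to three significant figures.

2.69 m³/s

w_2 = (1.08 − 0.00)/2 = 0.54 m; q_2 = 0.34 × 0.73 × 0.54 = 0.1340 m³/s
w_3 = (1.41 − 0.66)/2 = 0.375 m; q_3 = 0.49 × 1.30 × 0.375 = 0.2389 m³/s
w_4 = (2.07 − 1.08)/2 = 0.495 m; q_4 = 0.57 × 1.27 × 0.495 = 0.3583 m³/s
w_5 = (3.07 − 1.41)/2 = 0.83 m; q_5 = 0.52 × 1.69 × 0.83 = 0.7294 m³/s
w_6 = (3.72 − 2.07)/2 = 0.825 m; q_6 = 0.51 × 1.60 × 0.825 = 0.6732 m³/s
w_7 = (4.98 − 3.07)/2 = 0.955 m; q_7 = 0.53 × 1.09 × 0.955 = 0.5517 m³/s
Stations 1, 8 contribute zero (depth or velocity is 0).
Q = Σ qᵢ = 2.686 m³/s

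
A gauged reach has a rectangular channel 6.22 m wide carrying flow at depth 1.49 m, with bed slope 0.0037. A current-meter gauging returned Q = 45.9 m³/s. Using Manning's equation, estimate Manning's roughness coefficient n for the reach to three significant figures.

0.0123

A = b·y = 6.22 × 1.49 = 9.268 m²
P = b + 2y = 6.22 + 2×1.49 = 9.200 m
R = A/P = 9.268/9.200 = 1.007 m
n = (1/Q)·A·R^(2/3)·S^(1/2) = (1/45.9) × 9.268 × 1.005 × 0.06083 = 0.01234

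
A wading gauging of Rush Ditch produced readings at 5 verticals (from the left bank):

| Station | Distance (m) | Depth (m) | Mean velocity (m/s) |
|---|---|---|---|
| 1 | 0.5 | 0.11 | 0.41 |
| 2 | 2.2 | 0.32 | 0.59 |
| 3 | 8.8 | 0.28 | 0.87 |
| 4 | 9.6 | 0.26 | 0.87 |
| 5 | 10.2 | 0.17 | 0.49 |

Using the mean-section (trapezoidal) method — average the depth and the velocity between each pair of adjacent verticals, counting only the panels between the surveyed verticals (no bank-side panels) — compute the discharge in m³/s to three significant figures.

Panel 1-2: Δb = 1.7 m, d̄ = (0.11+0.32)/2 = 0.215, v̄ = (0.41+0.59)/2 = 0.5 → q = 1.7×0.215×0.5 = 0.1828 m³/s
Panel 2-3: Δb = 6.6 m, d̄ = (0.32+0.28)/2 = 0.3, v̄ = (0.59+0.87)/2 = 0.73 → q = 6.6×0.3×0.73 = 1.445 m³/s
Panel 3-4: Δb = 0.8 m, d̄ = (0.28+0.26)/2 = 0.27, v̄ = (0.87+0.87)/2 = 0.87 → q = 0.8×0.27×0.87 = 0.1879 m³/s
Panel 4-5: Δb = 0.6 m, d̄ = (0.26+0.17)/2 = 0.215, v̄ = (0.87+0.49)/2 = 0.68 → q = 0.6×0.215×0.68 = 0.08772 m³/s
Q = Σ q = 1.904 m³/s

1.90 m³/s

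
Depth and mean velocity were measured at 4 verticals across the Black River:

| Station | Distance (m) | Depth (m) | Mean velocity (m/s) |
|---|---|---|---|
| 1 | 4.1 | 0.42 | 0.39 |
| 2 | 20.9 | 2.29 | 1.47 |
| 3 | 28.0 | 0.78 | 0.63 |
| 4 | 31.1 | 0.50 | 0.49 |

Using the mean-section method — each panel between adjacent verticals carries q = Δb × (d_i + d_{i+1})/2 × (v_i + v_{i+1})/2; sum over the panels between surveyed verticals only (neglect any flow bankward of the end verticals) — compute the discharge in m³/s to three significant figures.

Panel 1-2: Δb = 16.8 m, d̄ = (0.42+2.29)/2 = 1.355, v̄ = (0.39+1.47)/2 = 0.93 → q = 16.8×1.355×0.93 = 21.17 m³/s
Panel 2-3: Δb = 7.1 m, d̄ = (2.29+0.78)/2 = 1.535, v̄ = (1.47+0.63)/2 = 1.05 → q = 7.1×1.535×1.05 = 11.44 m³/s
Panel 3-4: Δb = 3.1 m, d̄ = (0.78+0.50)/2 = 0.64, v̄ = (0.63+0.49)/2 = 0.56 → q = 3.1×0.64×0.56 = 1.111 m³/s
Q = Σ q = 33.72 m³/s

33.7 m³/s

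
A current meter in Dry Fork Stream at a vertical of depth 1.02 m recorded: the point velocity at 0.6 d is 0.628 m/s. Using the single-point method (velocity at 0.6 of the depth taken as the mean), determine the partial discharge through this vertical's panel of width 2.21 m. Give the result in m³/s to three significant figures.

1.42 m³/s

v̄ = v₀.₆ = 0.628 m/s
q = v̄ × d × w = 0.6280 × 1.02 × 2.21 = 1.416 m³/s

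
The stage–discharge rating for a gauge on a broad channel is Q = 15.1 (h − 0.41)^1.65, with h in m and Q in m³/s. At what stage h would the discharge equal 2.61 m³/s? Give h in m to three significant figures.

0.755 m

h − h₀ = (Q/C)^(1/b) = (2.61/15.1)^(1/1.65) = 0.3451 m
h = 0.41 + 0.3451 = 0.7551 m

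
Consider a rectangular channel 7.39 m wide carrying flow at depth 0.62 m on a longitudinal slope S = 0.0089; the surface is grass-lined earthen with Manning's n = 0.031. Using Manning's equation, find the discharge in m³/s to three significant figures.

9.14 m³/s

A = b·y = 7.39 × 0.62 = 4.582 m²
P = b + 2y = 7.39 + 2×0.62 = 8.630 m
R = A/P = 4.582/8.630 = 0.5309 m
Q = (1/n)·A·R^(2/3)·S^(1/2) = (1/0.031) × 4.582 × 0.5309^(2/3) × 0.0089^(1/2) = 9.142 m³/s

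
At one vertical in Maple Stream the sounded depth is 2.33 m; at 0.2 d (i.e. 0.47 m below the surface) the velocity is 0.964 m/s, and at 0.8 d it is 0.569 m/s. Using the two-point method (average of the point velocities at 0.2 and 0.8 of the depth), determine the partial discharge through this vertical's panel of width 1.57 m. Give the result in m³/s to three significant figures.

2.80 m³/s

v̄ = (0.964 + 0.569) / 2 = 0.7665 m/s
q = v̄ × d × w = 0.7665 × 2.33 × 1.57 = 2.804 m³/s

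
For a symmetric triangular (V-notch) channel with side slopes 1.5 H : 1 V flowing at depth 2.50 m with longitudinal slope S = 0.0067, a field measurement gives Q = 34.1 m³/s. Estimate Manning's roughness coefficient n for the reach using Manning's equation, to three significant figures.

A = z·y² = 1.5×2.50² = 9.375 m²
P = 2y√(1+z²) = 2×2.50×√(1+1.5²) = 9.014 m
R = A/P = 9.375/9.014 = 1.040 m
n = (1/Q)·A·R^(2/3)·S^(1/2) = (1/34.1) × 9.375 × 1.027 × 0.08185 = 0.02310

0.0231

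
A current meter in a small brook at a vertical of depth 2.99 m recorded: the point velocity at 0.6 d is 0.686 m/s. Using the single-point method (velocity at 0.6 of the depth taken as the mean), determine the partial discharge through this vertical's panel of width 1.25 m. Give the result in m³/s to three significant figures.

2.56 m³/s

v̄ = v₀.₆ = 0.686 m/s
q = v̄ × d × w = 0.6860 × 2.99 × 1.25 = 2.564 m³/s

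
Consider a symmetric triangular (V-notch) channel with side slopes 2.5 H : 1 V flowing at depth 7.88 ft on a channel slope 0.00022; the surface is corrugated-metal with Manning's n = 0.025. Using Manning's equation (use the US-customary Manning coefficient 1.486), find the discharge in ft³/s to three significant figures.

325 ft³/s

A = z·y² = 2.5×7.88² = 155.2 ft²
P = 2y√(1+z²) = 2×7.88×√(1+2.5²) = 42.44 ft
R = A/P = 155.2/42.44 = 3.658 ft
Q = (1.486/n)·A·R^(2/3)·S^(1/2) = (1.486/0.025) × 155.2 × 3.658^(2/3) × 0.00022^(1/2) = 324.9 ft³/s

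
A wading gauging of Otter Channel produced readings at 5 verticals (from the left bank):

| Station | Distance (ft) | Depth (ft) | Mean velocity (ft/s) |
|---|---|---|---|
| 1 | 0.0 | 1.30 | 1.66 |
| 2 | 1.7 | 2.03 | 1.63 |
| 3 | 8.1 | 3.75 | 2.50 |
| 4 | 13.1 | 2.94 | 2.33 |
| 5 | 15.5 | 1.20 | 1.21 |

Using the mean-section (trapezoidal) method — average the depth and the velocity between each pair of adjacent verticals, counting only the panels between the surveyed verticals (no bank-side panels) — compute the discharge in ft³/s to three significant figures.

92.0 ft³/s

Panel 1-2: Δb = 1.7 ft, d̄ = (1.30+2.03)/2 = 1.665, v̄ = (1.66+1.63)/2 = 1.645 → q = 1.7×1.665×1.645 = 4.656 ft³/s
Panel 2-3: Δb = 6.4 ft, d̄ = (2.03+3.75)/2 = 2.89, v̄ = (1.63+2.50)/2 = 2.065 → q = 6.4×2.89×2.065 = 38.19 ft³/s
Panel 3-4: Δb = 5 ft, d̄ = (3.75+2.94)/2 = 3.345, v̄ = (2.50+2.33)/2 = 2.415 → q = 5×3.345×2.415 = 40.39 ft³/s
Panel 4-5: Δb = 2.4 ft, d̄ = (2.94+1.20)/2 = 2.07, v̄ = (2.33+1.21)/2 = 1.77 → q = 2.4×2.07×1.77 = 8.793 ft³/s
Q = Σ q = 92.03 ft³/s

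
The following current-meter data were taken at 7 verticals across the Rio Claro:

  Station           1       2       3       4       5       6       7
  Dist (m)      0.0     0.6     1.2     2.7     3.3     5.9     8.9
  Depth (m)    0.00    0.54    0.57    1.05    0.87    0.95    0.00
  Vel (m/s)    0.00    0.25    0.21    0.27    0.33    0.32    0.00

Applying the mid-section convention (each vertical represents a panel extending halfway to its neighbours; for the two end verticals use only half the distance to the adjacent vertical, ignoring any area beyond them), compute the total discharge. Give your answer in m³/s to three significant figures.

1.81 m³/s

w_2 = (1.2 − 0.0)/2 = 0.6 m; q_2 = 0.25 × 0.54 × 0.6 = 0.08100 m³/s
w_3 = (2.7 − 0.6)/2 = 1.05 m; q_3 = 0.21 × 0.57 × 1.05 = 0.1257 m³/s
w_4 = (3.3 − 1.2)/2 = 1.05 m; q_4 = 0.27 × 1.05 × 1.05 = 0.2977 m³/s
w_5 = (5.9 − 2.7)/2 = 1.6 m; q_5 = 0.33 × 0.87 × 1.6 = 0.4594 m³/s
w_6 = (8.9 − 3.3)/2 = 2.8 m; q_6 = 0.32 × 0.95 × 2.8 = 0.8512 m³/s
Stations 1, 7 contribute zero (depth or velocity is 0).
Q = Σ qᵢ = 1.815 m³/s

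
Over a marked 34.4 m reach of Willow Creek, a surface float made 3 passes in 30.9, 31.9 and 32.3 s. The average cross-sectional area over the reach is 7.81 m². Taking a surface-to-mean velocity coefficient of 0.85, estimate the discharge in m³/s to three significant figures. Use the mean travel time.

7.20 m³/s

t̄ = (30.9 + 31.9 + 32.3) / 3 = 31.7 s
v_surface = L / t̄ = 34.4 / 31.7 = 1.085 m/s
v_mean = 0.85 × 1.085 = 0.9224 m/s
Q = A × v_mean = 7.81 × 0.9224 = 7.204 m³/s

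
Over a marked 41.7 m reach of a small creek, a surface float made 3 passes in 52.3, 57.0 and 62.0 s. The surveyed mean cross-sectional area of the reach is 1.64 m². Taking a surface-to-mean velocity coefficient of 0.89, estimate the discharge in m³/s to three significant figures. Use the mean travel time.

1.07 m³/s

t̄ = (52.3 + 57.0 + 62.0) / 3 = 57.1 s
v_surface = L / t̄ = 41.7 / 57.1 = 0.7303 m/s
v_mean = 0.89 × 0.7303 = 0.6500 m/s
Q = A × v_mean = 1.64 × 0.6500 = 1.066 m³/s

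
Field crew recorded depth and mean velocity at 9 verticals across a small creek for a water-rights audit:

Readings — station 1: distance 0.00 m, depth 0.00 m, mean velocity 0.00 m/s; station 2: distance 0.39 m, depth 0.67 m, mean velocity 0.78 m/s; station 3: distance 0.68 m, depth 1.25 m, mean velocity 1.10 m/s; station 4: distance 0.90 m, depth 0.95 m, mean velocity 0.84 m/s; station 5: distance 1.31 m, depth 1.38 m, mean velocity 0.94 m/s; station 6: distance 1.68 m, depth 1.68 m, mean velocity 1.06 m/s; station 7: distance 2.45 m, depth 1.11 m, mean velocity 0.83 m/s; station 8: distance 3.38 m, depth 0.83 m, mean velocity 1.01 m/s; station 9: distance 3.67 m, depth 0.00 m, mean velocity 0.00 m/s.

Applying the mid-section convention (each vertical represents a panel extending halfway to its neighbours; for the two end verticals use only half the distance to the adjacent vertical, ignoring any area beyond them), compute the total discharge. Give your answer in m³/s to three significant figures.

w_2 = (0.68 − 0.00)/2 = 0.34 m; q_2 = 0.78 × 0.67 × 0.34 = 0.1777 m³/s
w_3 = (0.90 − 0.39)/2 = 0.255 m; q_3 = 1.10 × 1.25 × 0.255 = 0.3506 m³/s
w_4 = (1.31 − 0.68)/2 = 0.315 m; q_4 = 0.84 × 0.95 × 0.315 = 0.2514 m³/s
w_5 = (1.68 − 0.90)/2 = 0.39 m; q_5 = 0.94 × 1.38 × 0.39 = 0.5059 m³/s
w_6 = (2.45 − 1.31)/2 = 0.57 m; q_6 = 1.06 × 1.68 × 0.57 = 1.015 m³/s
w_7 = (3.38 − 1.68)/2 = 0.85 m; q_7 = 0.83 × 1.11 × 0.85 = 0.7831 m³/s
w_8 = (3.67 − 2.45)/2 = 0.61 m; q_8 = 1.01 × 0.83 × 0.61 = 0.5114 m³/s
Stations 1, 9 contribute zero (depth or velocity is 0).
Q = Σ qᵢ = 3.595 m³/s

3.60 m³/s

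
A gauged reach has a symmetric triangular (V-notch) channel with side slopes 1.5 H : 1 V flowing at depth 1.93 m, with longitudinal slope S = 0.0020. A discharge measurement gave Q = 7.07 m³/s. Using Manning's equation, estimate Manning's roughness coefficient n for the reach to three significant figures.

0.0305

A = z·y² = 1.5×1.93² = 5.587 m²
P = 2y√(1+z²) = 2×1.93×√(1+1.5²) = 6.959 m
R = A/P = 5.587/6.959 = 0.8029 m
n = (1/Q)·A·R^(2/3)·S^(1/2) = (1/7.07) × 5.587 × 0.8639 × 0.04472 = 0.03053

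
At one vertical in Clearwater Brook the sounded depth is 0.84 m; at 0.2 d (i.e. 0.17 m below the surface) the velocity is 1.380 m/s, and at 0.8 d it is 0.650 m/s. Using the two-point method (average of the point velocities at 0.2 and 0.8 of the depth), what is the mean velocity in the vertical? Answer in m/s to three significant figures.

v̄ = (1.380 + 0.650) / 2 = 1.015 m/s

1.02 m/s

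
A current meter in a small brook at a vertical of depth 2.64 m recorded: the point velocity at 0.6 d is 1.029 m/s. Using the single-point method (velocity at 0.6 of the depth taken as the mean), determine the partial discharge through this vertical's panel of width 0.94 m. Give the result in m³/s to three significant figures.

2.55 m³/s

v̄ = v₀.₆ = 1.029 m/s
q = v̄ × d × w = 1.029 × 2.64 × 0.94 = 2.554 m³/s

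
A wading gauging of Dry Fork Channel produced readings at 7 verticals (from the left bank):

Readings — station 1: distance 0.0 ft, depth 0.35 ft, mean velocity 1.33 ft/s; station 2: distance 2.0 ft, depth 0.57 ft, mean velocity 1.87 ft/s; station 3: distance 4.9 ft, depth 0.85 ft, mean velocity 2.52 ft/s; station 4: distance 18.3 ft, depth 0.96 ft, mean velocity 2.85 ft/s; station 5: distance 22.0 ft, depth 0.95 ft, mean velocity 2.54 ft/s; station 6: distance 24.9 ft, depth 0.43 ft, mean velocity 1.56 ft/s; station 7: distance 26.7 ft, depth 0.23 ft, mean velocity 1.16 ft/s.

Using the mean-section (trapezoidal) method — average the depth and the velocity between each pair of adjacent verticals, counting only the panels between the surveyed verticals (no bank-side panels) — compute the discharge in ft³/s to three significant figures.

Panel 1-2: Δb = 2 ft, d̄ = (0.35+0.57)/2 = 0.46, v̄ = (1.33+1.87)/2 = 1.6 → q = 2×0.46×1.6 = 1.472 ft³/s
Panel 2-3: Δb = 2.9 ft, d̄ = (0.57+0.85)/2 = 0.71, v̄ = (1.87+2.52)/2 = 2.195 → q = 2.9×0.71×2.195 = 4.520 ft³/s
Panel 3-4: Δb = 13.4 ft, d̄ = (0.85+0.96)/2 = 0.905, v̄ = (2.52+2.85)/2 = 2.685 → q = 13.4×0.905×2.685 = 32.56 ft³/s
Panel 4-5: Δb = 3.7 ft, d̄ = (0.96+0.95)/2 = 0.955, v̄ = (2.85+2.54)/2 = 2.695 → q = 3.7×0.955×2.695 = 9.523 ft³/s
Panel 5-6: Δb = 2.9 ft, d̄ = (0.95+0.43)/2 = 0.69, v̄ = (2.54+1.56)/2 = 2.05 → q = 2.9×0.69×2.05 = 4.102 ft³/s
Panel 6-7: Δb = 1.8 ft, d̄ = (0.43+0.23)/2 = 0.33, v̄ = (1.56+1.16)/2 = 1.36 → q = 1.8×0.33×1.36 = 0.8078 ft³/s
Q = Σ q = 52.99 ft³/s

53.0 ft³/s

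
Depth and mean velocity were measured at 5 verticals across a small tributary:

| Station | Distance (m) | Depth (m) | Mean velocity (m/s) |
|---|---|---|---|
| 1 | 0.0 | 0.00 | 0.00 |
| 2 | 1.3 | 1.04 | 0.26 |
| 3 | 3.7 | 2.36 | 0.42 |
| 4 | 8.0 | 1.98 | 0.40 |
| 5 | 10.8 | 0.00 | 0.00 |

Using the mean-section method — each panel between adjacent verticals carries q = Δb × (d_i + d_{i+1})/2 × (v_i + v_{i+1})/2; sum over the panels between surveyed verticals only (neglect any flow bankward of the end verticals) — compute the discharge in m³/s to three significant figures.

5.86 m³/s

Panel 1-2: Δb = 1.3 m, d̄ = (0.00+1.04)/2 = 0.52, v̄ = (0.00+0.26)/2 = 0.13 → q = 1.3×0.52×0.13 = 0.08788 m³/s
Panel 2-3: Δb = 2.4 m, d̄ = (1.04+2.36)/2 = 1.7, v̄ = (0.26+0.42)/2 = 0.34 → q = 2.4×1.7×0.34 = 1.387 m³/s
Panel 3-4: Δb = 4.3 m, d̄ = (2.36+1.98)/2 = 2.17, v̄ = (0.42+0.40)/2 = 0.41 → q = 4.3×2.17×0.41 = 3.826 m³/s
Panel 4-5: Δb = 2.8 m, d̄ = (1.98+0.00)/2 = 0.99, v̄ = (0.40+0.00)/2 = 0.2 → q = 2.8×0.99×0.2 = 0.5544 m³/s
Q = Σ q = 5.855 m³/s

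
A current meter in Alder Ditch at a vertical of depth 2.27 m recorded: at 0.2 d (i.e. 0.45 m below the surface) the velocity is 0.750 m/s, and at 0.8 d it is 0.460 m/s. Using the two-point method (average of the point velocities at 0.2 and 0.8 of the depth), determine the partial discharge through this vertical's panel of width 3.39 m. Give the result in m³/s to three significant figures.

4.66 m³/s

v̄ = (0.750 + 0.460) / 2 = 0.6050 m/s
q = v̄ × d × w = 0.6050 × 2.27 × 3.39 = 4.656 m³/s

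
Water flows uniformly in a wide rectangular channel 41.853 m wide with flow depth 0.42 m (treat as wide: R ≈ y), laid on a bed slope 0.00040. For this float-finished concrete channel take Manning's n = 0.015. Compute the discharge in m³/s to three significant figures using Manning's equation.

A = b·y = 41.853 × 0.42 = 17.58 m²
Wide channel: R ≈ y = 0.42 m
Q = (1/n)·A·R^(2/3)·S^(1/2) = (1/0.015) × 17.58 × 0.4200^(2/3) × 0.00040^(1/2) = 13.14 m³/s

13.1 m³/s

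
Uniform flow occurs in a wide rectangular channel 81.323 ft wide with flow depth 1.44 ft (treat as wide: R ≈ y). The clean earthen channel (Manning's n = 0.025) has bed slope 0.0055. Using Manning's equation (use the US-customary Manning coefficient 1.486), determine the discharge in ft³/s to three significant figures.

658 ft³/s

A = b·y = 81.323 × 1.44 = 117.1 ft²
Wide channel: R ≈ y = 1.44 ft
Q = (1.486/n)·A·R^(2/3)·S^(1/2) = (1.486/0.025) × 117.1 × 1.440^(2/3) × 0.0055^(1/2) = 658.3 ft³/s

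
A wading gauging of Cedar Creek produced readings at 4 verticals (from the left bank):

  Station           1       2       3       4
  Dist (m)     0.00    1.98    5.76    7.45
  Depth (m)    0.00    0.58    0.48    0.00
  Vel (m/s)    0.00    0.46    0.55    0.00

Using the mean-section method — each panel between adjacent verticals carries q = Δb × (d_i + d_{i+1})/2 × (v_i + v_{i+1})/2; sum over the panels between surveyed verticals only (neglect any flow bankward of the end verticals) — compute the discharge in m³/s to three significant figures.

Panel 1-2: Δb = 1.98 m, d̄ = (0.00+0.58)/2 = 0.29, v̄ = (0.00+0.46)/2 = 0.23 → q = 1.98×0.29×0.23 = 0.1321 m³/s
Panel 2-3: Δb = 3.78 m, d̄ = (0.58+0.48)/2 = 0.53, v̄ = (0.46+0.55)/2 = 0.505 → q = 3.78×0.53×0.505 = 1.012 m³/s
Panel 3-4: Δb = 1.69 m, d̄ = (0.48+0.00)/2 = 0.24, v̄ = (0.55+0.00)/2 = 0.275 → q = 1.69×0.24×0.275 = 0.1115 m³/s
Q = Σ q = 1.255 m³/s

1.26 m³/s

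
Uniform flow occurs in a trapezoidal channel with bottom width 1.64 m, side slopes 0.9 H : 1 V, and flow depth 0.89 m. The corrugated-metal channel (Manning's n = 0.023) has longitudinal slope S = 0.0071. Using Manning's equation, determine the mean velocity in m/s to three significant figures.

A = (b + z·y)·y = (1.64 + 0.9×0.89)×0.89 = 2.172 m²
P = b + 2y√(1+z²) = 1.64 + 2×0.89×√(1+0.9²) = 4.035 m
R = A/P = 2.172/4.035 = 0.5384 m
Q = (1/n)·A·R^(2/3)·S^(1/2) = (1/0.023) × 2.172 × 0.5384^(2/3) × 0.0071^(1/2) = 5.268 m³/s
V = Q/A = 5.268/2.172 = 2.425 m/s

2.42 m/s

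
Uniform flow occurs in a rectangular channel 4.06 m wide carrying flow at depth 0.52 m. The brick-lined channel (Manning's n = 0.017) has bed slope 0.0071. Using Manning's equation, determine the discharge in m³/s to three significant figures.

A = b·y = 4.06 × 0.52 = 2.111 m²
P = b + 2y = 4.06 + 2×0.52 = 5.100 m
R = A/P = 2.111/5.100 = 0.4140 m
Q = (1/n)·A·R^(2/3)·S^(1/2) = (1/0.017) × 2.111 × 0.4140^(2/3) × 0.0071^(1/2) = 5.812 m³/s

5.81 m³/s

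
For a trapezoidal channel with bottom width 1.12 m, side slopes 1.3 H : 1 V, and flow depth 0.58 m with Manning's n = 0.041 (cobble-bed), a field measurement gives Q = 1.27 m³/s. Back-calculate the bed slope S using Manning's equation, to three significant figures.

A = (b + z·y)·y = (1.12 + 1.3×0.58)×0.58 = 1.087 m²
P = b + 2y√(1+z²) = 1.12 + 2×0.58×√(1+1.3²) = 3.023 m
R = A/P = 1.087/3.023 = 0.3596 m
S = (Q·n / (1·A·R^(2/3)))² = (1.27×0.041 / (1×1.087×0.5057))² = 0.008975

0.00897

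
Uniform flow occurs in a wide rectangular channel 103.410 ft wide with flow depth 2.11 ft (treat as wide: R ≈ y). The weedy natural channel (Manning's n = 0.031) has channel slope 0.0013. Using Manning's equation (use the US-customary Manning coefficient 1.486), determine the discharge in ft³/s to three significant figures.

A = b·y = 103.410 × 2.11 = 218.2 ft²
Wide channel: R ≈ y = 2.11 ft
Q = (1.486/n)·A·R^(2/3)·S^(1/2) = (1.486/0.031) × 218.2 × 2.110^(2/3) × 0.0013^(1/2) = 620.4 ft³/s

620 ft³/s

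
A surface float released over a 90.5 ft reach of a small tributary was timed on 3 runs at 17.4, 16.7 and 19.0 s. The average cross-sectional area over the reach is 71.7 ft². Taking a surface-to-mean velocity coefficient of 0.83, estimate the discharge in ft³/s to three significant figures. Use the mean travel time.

304 ft³/s

t̄ = (17.4 + 16.7 + 19.0) / 3 = 17.7 s
v_surface = L / t̄ = 90.5 / 17.7 = 5.113 ft/s
v_mean = 0.83 × 5.113 = 4.244 ft/s
Q = A × v_mean = 71.7 × 4.244 = 304.3 ft³/s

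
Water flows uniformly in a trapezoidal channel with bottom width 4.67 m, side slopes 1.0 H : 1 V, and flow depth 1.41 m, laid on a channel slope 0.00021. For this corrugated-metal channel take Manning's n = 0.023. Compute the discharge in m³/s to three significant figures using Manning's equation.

A = (b + z·y)·y = (4.67 + 1.0×1.41)×1.41 = 8.573 m²
P = b + 2y√(1+z²) = 4.67 + 2×1.41×√(1+1.0²) = 8.658 m
R = A/P = 8.573/8.658 = 0.9901 m
Q = (1/n)·A·R^(2/3)·S^(1/2) = (1/0.023) × 8.573 × 0.9901^(2/3) × 0.00021^(1/2) = 5.366 m³/s

5.37 m³/s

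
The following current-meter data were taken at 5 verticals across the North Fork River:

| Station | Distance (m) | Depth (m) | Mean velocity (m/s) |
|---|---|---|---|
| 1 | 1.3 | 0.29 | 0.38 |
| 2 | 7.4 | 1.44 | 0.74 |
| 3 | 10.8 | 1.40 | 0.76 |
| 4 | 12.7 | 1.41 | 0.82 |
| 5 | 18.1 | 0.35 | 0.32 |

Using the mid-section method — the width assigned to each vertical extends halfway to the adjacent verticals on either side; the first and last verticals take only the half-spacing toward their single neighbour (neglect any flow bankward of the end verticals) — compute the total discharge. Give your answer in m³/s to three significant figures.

12.7 m³/s

w_1 = (7.4 − 1.3)/2 = 3.05 m; q_1 = 0.38 × 0.29 × 3.05 = 0.3361 m³/s
w_2 = (10.8 − 1.3)/2 = 4.75 m; q_2 = 0.74 × 1.44 × 4.75 = 5.062 m³/s
w_3 = (12.7 − 7.4)/2 = 2.65 m; q_3 = 0.76 × 1.40 × 2.65 = 2.820 m³/s
w_4 = (18.1 − 10.8)/2 = 3.65 m; q_4 = 0.82 × 1.41 × 3.65 = 4.220 m³/s
w_5 = (18.1 − 12.7)/2 = 2.7 m; q_5 = 0.32 × 0.35 × 2.7 = 0.3024 m³/s
Q = Σ qᵢ = 12.74 m³/s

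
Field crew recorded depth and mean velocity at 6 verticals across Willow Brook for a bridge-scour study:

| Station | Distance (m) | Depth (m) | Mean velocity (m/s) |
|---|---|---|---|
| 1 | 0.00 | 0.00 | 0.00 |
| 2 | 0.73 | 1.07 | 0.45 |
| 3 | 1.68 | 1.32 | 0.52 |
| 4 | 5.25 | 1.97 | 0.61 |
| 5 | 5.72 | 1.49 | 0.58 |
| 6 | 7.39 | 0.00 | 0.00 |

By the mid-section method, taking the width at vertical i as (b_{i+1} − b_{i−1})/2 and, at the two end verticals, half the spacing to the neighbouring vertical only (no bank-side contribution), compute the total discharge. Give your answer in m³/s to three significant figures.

w_2 = (1.68 − 0.00)/2 = 0.84 m; q_2 = 0.45 × 1.07 × 0.84 = 0.4045 m³/s
w_3 = (5.25 − 0.73)/2 = 2.26 m; q_3 = 0.52 × 1.32 × 2.26 = 1.551 m³/s
w_4 = (5.72 − 1.68)/2 = 2.02 m; q_4 = 0.61 × 1.97 × 2.02 = 2.427 m³/s
w_5 = (7.39 − 5.25)/2 = 1.07 m; q_5 = 0.58 × 1.49 × 1.07 = 0.9247 m³/s
Stations 1, 6 contribute zero (depth or velocity is 0).
Q = Σ qᵢ = 5.308 m³/s

5.31 m³/s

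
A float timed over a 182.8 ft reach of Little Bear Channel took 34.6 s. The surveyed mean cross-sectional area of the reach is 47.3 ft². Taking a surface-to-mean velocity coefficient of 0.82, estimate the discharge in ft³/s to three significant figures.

v_surface = L / t̄ = 182.8 / 34.6 = 5.283 ft/s
v_mean = 0.82 × 5.283 = 4.332 ft/s
Q = A × v_mean = 47.3 × 4.332 = 204.9 ft³/s

205 ft³/s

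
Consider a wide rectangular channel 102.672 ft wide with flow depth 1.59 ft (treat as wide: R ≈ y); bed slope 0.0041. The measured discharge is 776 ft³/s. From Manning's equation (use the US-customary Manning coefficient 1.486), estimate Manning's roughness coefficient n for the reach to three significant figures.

A = b·y = 102.672 × 1.59 = 163.2 ft²
Wide channel: R ≈ y = 1.59 ft
n = (1.486/Q)·A·R^(2/3)·S^(1/2) = (1.486/776) × 163.2 × 1.362 × 0.06403 = 0.02727

0.0273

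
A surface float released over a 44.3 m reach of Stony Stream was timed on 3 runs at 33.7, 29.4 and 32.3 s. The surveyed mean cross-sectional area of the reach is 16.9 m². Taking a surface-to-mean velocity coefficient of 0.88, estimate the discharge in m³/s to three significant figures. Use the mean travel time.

20.7 m³/s

t̄ = (33.7 + 29.4 + 32.3) / 3 = 31.8 s
v_surface = L / t̄ = 44.3 / 31.8 = 1.393 m/s
v_mean = 0.88 × 1.393 = 1.226 m/s
Q = A × v_mean = 16.9 × 1.226 = 20.72 m³/s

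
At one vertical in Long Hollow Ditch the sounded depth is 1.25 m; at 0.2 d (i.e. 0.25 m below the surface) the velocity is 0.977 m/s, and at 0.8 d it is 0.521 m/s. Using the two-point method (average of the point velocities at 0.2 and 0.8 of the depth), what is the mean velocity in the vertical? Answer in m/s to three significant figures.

0.749 m/s

v̄ = (0.977 + 0.521) / 2 = 0.7490 m/s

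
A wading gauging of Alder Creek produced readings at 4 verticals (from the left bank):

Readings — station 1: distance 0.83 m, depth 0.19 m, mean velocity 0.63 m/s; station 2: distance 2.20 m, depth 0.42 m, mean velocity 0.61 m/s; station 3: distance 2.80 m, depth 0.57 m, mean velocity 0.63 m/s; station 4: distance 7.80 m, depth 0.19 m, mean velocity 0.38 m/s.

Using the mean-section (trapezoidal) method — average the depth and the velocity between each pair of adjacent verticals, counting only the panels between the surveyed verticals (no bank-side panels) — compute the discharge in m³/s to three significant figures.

Panel 1-2: Δb = 1.37 m, d̄ = (0.19+0.42)/2 = 0.305, v̄ = (0.63+0.61)/2 = 0.62 → q = 1.37×0.305×0.62 = 0.2591 m³/s
Panel 2-3: Δb = 0.6 m, d̄ = (0.42+0.57)/2 = 0.495, v̄ = (0.61+0.63)/2 = 0.62 → q = 0.6×0.495×0.62 = 0.1841 m³/s
Panel 3-4: Δb = 5 m, d̄ = (0.57+0.19)/2 = 0.38, v̄ = (0.63+0.38)/2 = 0.505 → q = 5×0.38×0.505 = 0.9595 m³/s
Q = Σ q = 1.403 m³/s

1.40 m³/s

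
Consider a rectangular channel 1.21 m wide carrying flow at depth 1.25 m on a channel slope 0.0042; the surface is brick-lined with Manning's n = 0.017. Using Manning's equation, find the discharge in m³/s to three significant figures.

3.17 m³/s

A = b·y = 1.21 × 1.25 = 1.513 m²
P = b + 2y = 1.21 + 2×1.25 = 3.710 m
R = A/P = 1.513/3.710 = 0.4077 m
Q = (1/n)·A·R^(2/3)·S^(1/2) = (1/0.017) × 1.513 × 0.4077^(2/3) × 0.0042^(1/2) = 3.170 m³/s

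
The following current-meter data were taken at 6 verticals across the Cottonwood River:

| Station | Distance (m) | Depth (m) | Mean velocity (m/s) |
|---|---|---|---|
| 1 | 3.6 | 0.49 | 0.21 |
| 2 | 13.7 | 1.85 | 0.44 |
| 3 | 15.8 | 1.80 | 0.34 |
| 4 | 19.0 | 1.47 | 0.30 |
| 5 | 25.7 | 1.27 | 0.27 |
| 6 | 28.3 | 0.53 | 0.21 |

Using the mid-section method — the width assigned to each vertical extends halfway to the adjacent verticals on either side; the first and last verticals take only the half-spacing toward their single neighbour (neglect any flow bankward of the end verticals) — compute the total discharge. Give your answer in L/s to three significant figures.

w_1 = (13.7 − 3.6)/2 = 5.05 m; q_1 = 0.21 × 0.49 × 5.05 = 0.5196 m³/s
w_2 = (15.8 − 3.6)/2 = 6.1 m; q_2 = 0.44 × 1.85 × 6.1 = 4.965 m³/s
w_3 = (19.0 − 13.7)/2 = 2.65 m; q_3 = 0.34 × 1.80 × 2.65 = 1.622 m³/s
w_4 = (25.7 − 15.8)/2 = 4.95 m; q_4 = 0.30 × 1.47 × 4.95 = 2.183 m³/s
w_5 = (28.3 − 19.0)/2 = 4.65 m; q_5 = 0.27 × 1.27 × 4.65 = 1.594 m³/s
w_6 = (28.3 − 25.7)/2 = 1.3 m; q_6 = 0.21 × 0.53 × 1.3 = 0.1447 m³/s
Q = Σ qᵢ = 11.03 m³/s
= 11.03 × 1000 = 11030 L/s

11000 L/s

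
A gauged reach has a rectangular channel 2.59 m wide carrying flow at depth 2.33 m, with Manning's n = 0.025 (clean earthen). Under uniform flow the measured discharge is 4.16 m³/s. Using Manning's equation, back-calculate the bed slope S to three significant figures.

0.000379

A = b·y = 2.59 × 2.33 = 6.035 m²
P = b + 2y = 2.59 + 2×2.33 = 7.250 m
R = A/P = 6.035/7.250 = 0.8324 m
S = (Q·n / (1·A·R^(2/3)))² = (4.16×0.025 / (1×6.035×0.8849))² = 0.0003793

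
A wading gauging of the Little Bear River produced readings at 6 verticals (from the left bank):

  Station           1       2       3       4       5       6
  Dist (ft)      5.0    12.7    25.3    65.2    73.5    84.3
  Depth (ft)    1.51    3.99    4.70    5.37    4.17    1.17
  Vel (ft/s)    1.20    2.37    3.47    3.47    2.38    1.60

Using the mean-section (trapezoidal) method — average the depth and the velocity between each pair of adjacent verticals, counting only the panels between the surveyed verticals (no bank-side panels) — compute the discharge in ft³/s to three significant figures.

1070 ft³/s

Panel 1-2: Δb = 7.7 ft, d̄ = (1.51+3.99)/2 = 2.75, v̄ = (1.20+2.37)/2 = 1.785 → q = 7.7×2.75×1.785 = 37.80 ft³/s
Panel 2-3: Δb = 12.6 ft, d̄ = (3.99+4.70)/2 = 4.345, v̄ = (2.37+3.47)/2 = 2.92 → q = 12.6×4.345×2.92 = 159.9 ft³/s
Panel 3-4: Δb = 39.9 ft, d̄ = (4.70+5.37)/2 = 5.035, v̄ = (3.47+3.47)/2 = 3.47 → q = 39.9×5.035×3.47 = 697.1 ft³/s
Panel 4-5: Δb = 8.3 ft, d̄ = (5.37+4.17)/2 = 4.77, v̄ = (3.47+2.38)/2 = 2.925 → q = 8.3×4.77×2.925 = 115.8 ft³/s
Panel 5-6: Δb = 10.8 ft, d̄ = (4.17+1.17)/2 = 2.67, v̄ = (2.38+1.60)/2 = 1.99 → q = 10.8×2.67×1.99 = 57.38 ft³/s
Q = Σ q = 1068 ft³/s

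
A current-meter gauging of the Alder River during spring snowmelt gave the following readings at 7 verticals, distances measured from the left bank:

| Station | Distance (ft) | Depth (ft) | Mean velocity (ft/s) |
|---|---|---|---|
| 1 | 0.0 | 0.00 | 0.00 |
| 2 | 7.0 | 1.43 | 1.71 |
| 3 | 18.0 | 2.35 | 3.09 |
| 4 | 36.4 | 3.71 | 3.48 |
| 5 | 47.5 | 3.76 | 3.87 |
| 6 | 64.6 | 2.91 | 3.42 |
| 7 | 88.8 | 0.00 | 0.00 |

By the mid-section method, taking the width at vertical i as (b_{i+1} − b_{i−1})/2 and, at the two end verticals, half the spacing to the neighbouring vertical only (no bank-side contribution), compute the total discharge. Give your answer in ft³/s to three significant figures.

730 ft³/s

w_2 = (18.0 − 0.0)/2 = 9 ft; q_2 = 1.71 × 1.43 × 9 = 22.01 ft³/s
w_3 = (36.4 − 7.0)/2 = 14.7 ft; q_3 = 3.09 × 2.35 × 14.7 = 106.7 ft³/s
w_4 = (47.5 − 18.0)/2 = 14.75 ft; q_4 = 3.48 × 3.71 × 14.75 = 190.4 ft³/s
w_5 = (64.6 − 36.4)/2 = 14.1 ft; q_5 = 3.87 × 3.76 × 14.1 = 205.2 ft³/s
w_6 = (88.8 − 47.5)/2 = 20.65 ft; q_6 = 3.42 × 2.91 × 20.65 = 205.5 ft³/s
Stations 1, 7 contribute zero (depth or velocity is 0).
Q = Σ qᵢ = 729.9 ft³/s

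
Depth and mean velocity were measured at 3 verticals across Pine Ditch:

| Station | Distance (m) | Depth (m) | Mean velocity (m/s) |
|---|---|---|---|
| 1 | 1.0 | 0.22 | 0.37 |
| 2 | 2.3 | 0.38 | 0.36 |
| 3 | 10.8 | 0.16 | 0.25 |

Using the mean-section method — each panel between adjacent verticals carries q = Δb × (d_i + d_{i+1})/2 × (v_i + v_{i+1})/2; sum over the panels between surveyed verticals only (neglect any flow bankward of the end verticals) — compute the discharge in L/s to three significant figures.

Panel 1-2: Δb = 1.3 m, d̄ = (0.22+0.38)/2 = 0.3, v̄ = (0.37+0.36)/2 = 0.365 → q = 1.3×0.3×0.365 = 0.1424 m³/s
Panel 2-3: Δb = 8.5 m, d̄ = (0.38+0.16)/2 = 0.27, v̄ = (0.36+0.25)/2 = 0.305 → q = 8.5×0.27×0.305 = 0.7000 m³/s
Q = Σ q = 0.8423 m³/s
= 0.8423 × 1000 = 842.3 L/s

842 L/s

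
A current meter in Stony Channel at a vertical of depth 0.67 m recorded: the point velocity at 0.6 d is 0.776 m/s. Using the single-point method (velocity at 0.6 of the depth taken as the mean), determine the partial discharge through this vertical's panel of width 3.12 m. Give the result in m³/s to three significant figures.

v̄ = v₀.₆ = 0.776 m/s
q = v̄ × d × w = 0.7760 × 0.67 × 3.12 = 1.622 m³/s

1.62 m³/s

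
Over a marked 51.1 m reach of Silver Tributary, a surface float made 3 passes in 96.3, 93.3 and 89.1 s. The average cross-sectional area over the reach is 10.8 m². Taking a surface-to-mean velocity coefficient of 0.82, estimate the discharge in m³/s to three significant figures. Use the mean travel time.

4.87 m³/s

t̄ = (96.3 + 93.3 + 89.1) / 3 = 92.9 s
v_surface = L / t̄ = 51.1 / 92.9 = 0.5501 m/s
v_mean = 0.82 × 0.5501 = 0.4510 m/s
Q = A × v_mean = 10.8 × 0.4510 = 4.871 m³/s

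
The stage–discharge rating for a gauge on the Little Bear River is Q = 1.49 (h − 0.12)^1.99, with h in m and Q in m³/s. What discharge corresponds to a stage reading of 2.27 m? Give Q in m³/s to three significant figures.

6.84 m³/s

Q = 1.49 × (2.27 − 0.12)^1.99 = 1.49 × 2.15^1.99 = 6.835 m³/s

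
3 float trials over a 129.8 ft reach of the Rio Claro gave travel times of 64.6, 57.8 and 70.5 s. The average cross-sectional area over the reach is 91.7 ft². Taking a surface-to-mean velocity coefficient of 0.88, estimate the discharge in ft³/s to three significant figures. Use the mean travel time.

163 ft³/s

t̄ = (64.6 + 57.8 + 70.5) / 3 = 64.3 s
v_surface = L / t̄ = 129.8 / 64.3 = 2.019 ft/s
v_mean = 0.88 × 2.019 = 1.776 ft/s
Q = A × v_mean = 91.7 × 1.776 = 162.9 ft³/s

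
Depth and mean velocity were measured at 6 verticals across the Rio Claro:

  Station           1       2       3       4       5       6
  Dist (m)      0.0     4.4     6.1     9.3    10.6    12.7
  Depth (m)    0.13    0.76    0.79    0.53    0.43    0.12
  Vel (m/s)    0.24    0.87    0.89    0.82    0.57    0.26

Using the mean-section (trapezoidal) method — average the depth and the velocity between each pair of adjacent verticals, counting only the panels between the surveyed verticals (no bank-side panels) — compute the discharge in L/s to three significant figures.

Panel 1-2: Δb = 4.4 m, d̄ = (0.13+0.76)/2 = 0.445, v̄ = (0.24+0.87)/2 = 0.555 → q = 4.4×0.445×0.555 = 1.087 m³/s
Panel 2-3: Δb = 1.7 m, d̄ = (0.76+0.79)/2 = 0.775, v̄ = (0.87+0.89)/2 = 0.88 → q = 1.7×0.775×0.88 = 1.159 m³/s
Panel 3-4: Δb = 3.2 m, d̄ = (0.79+0.53)/2 = 0.66, v̄ = (0.89+0.82)/2 = 0.855 → q = 3.2×0.66×0.855 = 1.806 m³/s
Panel 4-5: Δb = 1.3 m, d̄ = (0.53+0.43)/2 = 0.48, v̄ = (0.82+0.57)/2 = 0.695 → q = 1.3×0.48×0.695 = 0.4337 m³/s
Panel 5-6: Δb = 2.1 m, d̄ = (0.43+0.12)/2 = 0.275, v̄ = (0.57+0.26)/2 = 0.415 → q = 2.1×0.275×0.415 = 0.2397 m³/s
Q = Σ q = 4.725 m³/s
= 4.725 × 1000 = 4725 L/s

4730 L/s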